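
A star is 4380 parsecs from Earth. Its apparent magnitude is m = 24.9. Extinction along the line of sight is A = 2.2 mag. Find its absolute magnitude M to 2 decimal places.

M ≈ 9.49

5 log₁₀(d/10 pc) = 5 log₁₀(4380) − 5 = 13.207
M = m − 5 log₁₀(d/10) − A = 24.9 − 13.207 − 2.2 = 9.493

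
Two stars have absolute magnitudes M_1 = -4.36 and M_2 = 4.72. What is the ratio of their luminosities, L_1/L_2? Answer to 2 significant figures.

L_1/L_2 ≈ 4300

ΔM = M_1 − M_2 = -9.08
L_1/L_2 = 10^(−0.4 ΔM) = 10^3.632 = 4285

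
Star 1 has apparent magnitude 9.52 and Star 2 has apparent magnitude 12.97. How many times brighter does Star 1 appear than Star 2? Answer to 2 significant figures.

24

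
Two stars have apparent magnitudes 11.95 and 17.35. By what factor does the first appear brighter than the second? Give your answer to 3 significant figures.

Magnitude difference = -5.40
Flux ratio = 10^(−0.4 Δm) = 10^(−0.4 × -5.40) = 10^2.160 = 144.5

145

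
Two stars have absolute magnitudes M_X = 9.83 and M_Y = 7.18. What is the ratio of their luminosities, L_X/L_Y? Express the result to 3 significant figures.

L_X/L_Y ≈ 0.0871

ΔM = M_X − M_Y = 2.65
L_X/L_Y = 10^(−0.4 ΔM) = 10^-1.060 = 0.08710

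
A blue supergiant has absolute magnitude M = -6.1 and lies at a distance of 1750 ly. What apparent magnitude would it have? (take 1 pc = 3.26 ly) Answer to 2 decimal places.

d = 1750 ly / 3.26 = 536.8 pc
m = M + 5 log₁₀ d − 5 = -6.1 + 5·2.7298 − 5 = 2.549

m ≈ 2.55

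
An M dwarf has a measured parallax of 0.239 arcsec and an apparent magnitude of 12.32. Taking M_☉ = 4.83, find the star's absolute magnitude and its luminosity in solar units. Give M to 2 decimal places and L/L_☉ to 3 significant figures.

d = 1/p = 1/0.239″ = 4.184 pc
M = m − 5 log₁₀ d + 5 = 12.32 − 5·0.6216 + 5 = 14.212
M − M_☉ = 14.212 − 4.83 = 9.382
L/L_☉ = 10^(−0.4 × 9.382) = 1.767×10^-4

M ≈ 14.21; L/L_☉ ≈ 1.77×10^-4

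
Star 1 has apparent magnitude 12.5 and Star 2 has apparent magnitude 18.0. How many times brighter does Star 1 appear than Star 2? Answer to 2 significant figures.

Δm = 12.5 − (18.0) = -5.5
Flux ratio = 10^(−0.4 Δm) = 10^(−0.4 × -5.5) = 10^2.200 = 158.5

160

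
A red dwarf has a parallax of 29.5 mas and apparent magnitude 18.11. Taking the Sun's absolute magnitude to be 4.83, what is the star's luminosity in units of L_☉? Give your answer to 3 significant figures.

L/L_☉ ≈ 5.60×10^-5

d = 1/p = 1000/29.5 mas = 33.90 pc
M = m − 5 log₁₀ d + 5 = 18.11 − 5·1.5302 + 5 = 15.459
M − M_☉ = 15.459 − 4.83 = 10.629
L/L_☉ = 10^(−0.4 × 10.629) = 5.602×10^-5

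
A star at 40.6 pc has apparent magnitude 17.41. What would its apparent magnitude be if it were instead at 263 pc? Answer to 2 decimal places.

Flux ∝ 1/d², so Δm = 5 log₁₀(d₂/d₁) = 5 log₁₀(263/40.6) = 4.057
m₂ = m₁ + Δm = 17.41 + (4.057) = 21.467

m ≈ 21.47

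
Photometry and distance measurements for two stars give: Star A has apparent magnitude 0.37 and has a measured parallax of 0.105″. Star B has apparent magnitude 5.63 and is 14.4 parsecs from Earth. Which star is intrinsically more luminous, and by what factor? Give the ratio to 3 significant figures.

Star A is more luminous, by a factor of 55.6.

Star A: d = 1/p = 1/0.105″ = 9.524 pc
Star A: M = m − 5 log₁₀ d + 5 = 0.37 − 5·0.9788 + 5 = 0.476
Star B: M = m − 5 log₁₀ d + 5 = 5.63 − 5·1.1584 + 5 = 4.838
ΔM = M_A − M_B = 0.476 − (4.838) = -4.362; smaller M is more luminous → Star A.
L ratio = 10^(0.4 |ΔM|) = 10^1.745 = 55.58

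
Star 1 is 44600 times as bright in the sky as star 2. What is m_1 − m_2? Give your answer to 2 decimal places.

Pogson: Δm = −2.5 log₁₀(ratio) = −2.5 log₁₀(44600) = −2.5 × 4.6493 = -11.623
Star 1 is brighter, so it has the smaller magnitude: the difference is negative.

m_1 − m_2 ≈ -11.62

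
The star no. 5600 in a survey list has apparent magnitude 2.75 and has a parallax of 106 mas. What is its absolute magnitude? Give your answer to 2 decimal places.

M ≈ 2.88

p = 106 mas = 0.106″ → d = 1/p = 9.434 pc
5 log₁₀(d/10 pc) = 5 log₁₀(9.434) − 5 = -0.127
M = m − 5 log₁₀(d/10) = 2.75 + 0.127 = 2.877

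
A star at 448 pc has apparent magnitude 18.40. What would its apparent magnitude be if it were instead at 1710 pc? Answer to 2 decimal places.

Flux ∝ 1/d², so Δm = 5 log₁₀(d₂/d₁) = 5 log₁₀(1710/448) = 2.909
m₂ = m₁ + Δm = 18.40 + (2.909) = 21.309

m ≈ 21.31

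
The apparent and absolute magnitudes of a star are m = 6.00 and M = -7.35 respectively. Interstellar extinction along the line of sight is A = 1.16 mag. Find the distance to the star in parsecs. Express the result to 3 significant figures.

d ≈ 2740 pc

m − M = 5 log₁₀(d/10 pc) + A  ⇒  6.00 − (-7.35) − 1.16 = 5 log₁₀(d/10)
12.190 = 5 log₁₀(d/10)
log₁₀ d = (m − M − A)/5 + 1 = 3.4380
d = 10^3.4380 = 2742 pc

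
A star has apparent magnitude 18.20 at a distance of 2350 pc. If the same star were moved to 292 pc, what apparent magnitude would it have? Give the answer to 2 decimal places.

Flux ∝ 1/d², so Δm = 5 log₁₀(d₂/d₁) = 5 log₁₀(292/2350) = -4.528
m₂ = m₁ + Δm = 18.20 + (-4.528) = 13.672

m ≈ 13.67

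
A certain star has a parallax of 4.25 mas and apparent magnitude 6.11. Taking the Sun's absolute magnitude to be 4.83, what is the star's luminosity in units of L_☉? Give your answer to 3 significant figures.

d = 1/p = 1000/4.25 mas = 235.3 pc
M = m − 5 log₁₀ d + 5 = 6.11 − 5·2.3716 + 5 = -0.748
M − M_☉ = -0.748 − 4.83 = -5.578
L/L_☉ = 10^(−0.4 × -5.578) = 170.3

L/L_☉ ≈ 170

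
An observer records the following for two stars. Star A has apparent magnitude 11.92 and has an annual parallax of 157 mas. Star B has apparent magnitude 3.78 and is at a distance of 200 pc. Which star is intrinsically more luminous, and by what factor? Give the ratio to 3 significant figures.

Star B is more luminous, by a factor of 1.78×10^6.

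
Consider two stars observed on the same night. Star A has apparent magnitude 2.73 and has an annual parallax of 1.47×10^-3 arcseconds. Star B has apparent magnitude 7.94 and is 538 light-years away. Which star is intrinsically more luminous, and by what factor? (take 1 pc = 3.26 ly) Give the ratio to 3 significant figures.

Star A is more luminous, by a factor of 2060.

Star A: d = 1/p = 1/1.47×10^-3″ = 680.3 pc
Star A: M = m − 5 log₁₀ d + 5 = 2.73 − 5·2.8327 + 5 = -6.433
Star B: d = 538 ly / 3.26 = 165.0 pc
Star B: M = m − 5 log₁₀ d + 5 = 7.94 − 5·2.2176 + 5 = 1.852
ΔM = M_A − M_B = -6.433 − (1.852) = -8.286; smaller M is more luminous → Star A.
L ratio = 10^(0.4 |ΔM|) = 10^3.314 = 2062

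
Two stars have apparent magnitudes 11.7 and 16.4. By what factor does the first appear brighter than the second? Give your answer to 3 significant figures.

Δm = 11.7 − (16.4) = -4.7
Flux ratio = 10^(−0.4 Δm) = 10^(−0.4 × -4.7) = 10^1.880 = 75.86

75.9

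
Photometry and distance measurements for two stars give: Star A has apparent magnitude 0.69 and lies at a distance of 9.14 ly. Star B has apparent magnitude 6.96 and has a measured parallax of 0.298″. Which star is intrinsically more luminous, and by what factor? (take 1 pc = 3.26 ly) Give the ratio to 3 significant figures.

Star A: d = 9.14 ly / 3.26 = 2.804 pc
Star A: M = m − 5 log₁₀ d + 5 = 0.69 − 5·0.4477 + 5 = 3.451
Star B: d = 1/p = 1/0.298″ = 3.356 pc
Star B: M = m − 5 log₁₀ d + 5 = 6.96 − 5·0.5258 + 5 = 9.331
ΔM = M_A − M_B = 3.451 − (9.331) = -5.880; smaller M is more luminous → Star A.
L ratio = 10^(0.4 |ΔM|) = 10^2.352 = 224.8

Star A is more luminous, by a factor of 225.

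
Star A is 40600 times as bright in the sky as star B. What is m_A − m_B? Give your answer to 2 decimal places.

m_A − m_B ≈ -11.52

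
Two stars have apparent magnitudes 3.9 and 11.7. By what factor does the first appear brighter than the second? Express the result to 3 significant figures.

1320

Δm = 3.9 − (11.7) = -7.8
Flux ratio = 10^(−0.4 Δm) = 10^(−0.4 × -7.8) = 10^3.120 = 1318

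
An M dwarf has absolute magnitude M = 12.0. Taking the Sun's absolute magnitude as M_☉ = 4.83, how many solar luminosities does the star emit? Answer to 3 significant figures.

L/L_☉ ≈ 1.36×10^-3

M − M_☉ = 12.0 − 4.83 = 7.170
L/L_☉ = 10^(−0.4 (M − M_☉)) = 10^-2.868 = 1.355×10^-3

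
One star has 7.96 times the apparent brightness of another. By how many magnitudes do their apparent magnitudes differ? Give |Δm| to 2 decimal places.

|Δm| ≈ 2.25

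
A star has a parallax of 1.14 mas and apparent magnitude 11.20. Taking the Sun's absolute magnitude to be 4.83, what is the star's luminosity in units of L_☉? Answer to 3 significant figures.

d = 1/p = 1000/1.14 mas = 877.2 pc
M = m − 5 log₁₀ d + 5 = 11.20 − 5·2.9431 + 5 = 1.485
M − M_☉ = 1.485 − 4.83 = -3.345
L/L_☉ = 10^(−0.4 × -3.345) = 21.79

L/L_☉ ≈ 21.8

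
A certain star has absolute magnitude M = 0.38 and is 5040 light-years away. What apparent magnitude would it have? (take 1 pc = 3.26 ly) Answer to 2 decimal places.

d = 5040 ly / 3.26 = 1546 pc
m = M + 5 log₁₀ d − 5 = 0.38 + 5·3.1892 − 5 = 11.326

m ≈ 11.33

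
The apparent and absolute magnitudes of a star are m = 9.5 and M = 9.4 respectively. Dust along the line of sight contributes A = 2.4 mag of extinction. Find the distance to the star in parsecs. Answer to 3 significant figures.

d ≈ 3.47 pc

m − M = 5 log₁₀(d/10 pc) + A  ⇒  9.5 − (9.4) − 2.4 = 5 log₁₀(d/10)
-2.300 = 5 log₁₀(d/10)
log₁₀ d = (m − M − A)/5 + 1 = 0.5400
d = 10^0.5400 = 3.467 pc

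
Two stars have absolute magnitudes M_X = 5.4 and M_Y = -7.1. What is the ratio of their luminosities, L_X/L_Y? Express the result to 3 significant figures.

L_X/L_Y ≈ 1.00×10^-5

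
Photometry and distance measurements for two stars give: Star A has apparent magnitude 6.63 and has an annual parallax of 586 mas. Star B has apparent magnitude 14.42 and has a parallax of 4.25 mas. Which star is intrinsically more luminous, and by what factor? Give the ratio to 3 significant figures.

Star B is more luminous, by a factor of 14.6.

Star A: p = 586 mas = 0.586″ → d = 1/p = 1.706 pc
Star A: M = m − 5 log₁₀ d + 5 = 6.63 − 5·0.2321 + 5 = 10.469
Star B: p = 4.25 mas = 4.25×10^-3″ → d = 1/p = 235.3 pc
Star B: M = m − 5 log₁₀ d + 5 = 14.42 − 5·2.3716 + 5 = 7.562
ΔM = M_A − M_B = 10.469 − (7.562) = 2.908; smaller M is more luminous → Star B.
L ratio = 10^(0.4 |ΔM|) = 10^1.163 = 14.56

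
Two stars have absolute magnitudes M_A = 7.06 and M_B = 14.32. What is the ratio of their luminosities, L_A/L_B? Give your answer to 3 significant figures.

ΔM = M_A − M_B = -7.26
L_A/L_B = 10^(−0.4 ΔM) = 10^2.904 = 801.7

L_A/L_B ≈ 802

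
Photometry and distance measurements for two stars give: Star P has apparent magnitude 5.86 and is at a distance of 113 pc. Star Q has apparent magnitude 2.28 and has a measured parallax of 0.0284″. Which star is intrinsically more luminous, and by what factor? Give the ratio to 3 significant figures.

Star P: M = m − 5 log₁₀ d + 5 = 5.86 − 5·2.0531 + 5 = 0.595
Star Q: d = 1/p = 1/0.0284″ = 35.21 pc
Star Q: M = m − 5 log₁₀ d + 5 = 2.28 − 5·1.5467 + 5 = -0.453
ΔM = M_P − M_Q = 0.595 − (-0.453) = 1.048; smaller M is more luminous → Star Q.
L ratio = 10^(0.4 |ΔM|) = 10^0.419 = 2.625

Star Q is more luminous, by a factor of 2.63.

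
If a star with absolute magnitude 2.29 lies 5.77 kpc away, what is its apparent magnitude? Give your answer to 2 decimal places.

d = 5.77 kpc = 5770 pc
m = M + 5 log₁₀ d − 5 = 2.29 + 5·3.7612 − 5 = 16.096

m ≈ 16.10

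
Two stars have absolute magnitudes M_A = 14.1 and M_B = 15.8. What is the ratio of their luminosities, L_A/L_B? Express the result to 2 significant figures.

ΔM = M_A − M_B = -1.7
L_A/L_B = 10^(−0.4 ΔM) = 10^0.680 = 4.786

L_A/L_B ≈ 4.8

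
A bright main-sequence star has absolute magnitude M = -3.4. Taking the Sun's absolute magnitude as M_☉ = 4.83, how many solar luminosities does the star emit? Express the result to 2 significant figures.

L/L_☉ ≈ 2000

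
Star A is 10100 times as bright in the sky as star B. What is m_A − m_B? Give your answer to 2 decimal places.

Pogson: Δm = −2.5 log₁₀(ratio) = −2.5 log₁₀(10100) = −2.5 × 4.0043 = -10.011
Star A is brighter, so it has the smaller magnitude: the difference is negative.

m_A − m_B ≈ -10.01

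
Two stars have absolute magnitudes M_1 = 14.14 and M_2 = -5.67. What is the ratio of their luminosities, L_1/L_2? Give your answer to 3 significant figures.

L_1/L_2 ≈ 1.19×10^-8

ΔM = M_1 − M_2 = 19.81
L_1/L_2 = 10^(−0.4 ΔM) = 10^-7.924 = 1.191×10^-8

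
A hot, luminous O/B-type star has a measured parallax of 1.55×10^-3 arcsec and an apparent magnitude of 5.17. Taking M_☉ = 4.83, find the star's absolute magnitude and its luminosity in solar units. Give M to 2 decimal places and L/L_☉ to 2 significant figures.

M ≈ -3.88; L/L_☉ ≈ 3000

d = 1/p = 1/1.55×10^-3″ = 645.2 pc
M = m − 5 log₁₀ d + 5 = 5.17 − 5·2.8097 + 5 = -3.878
M − M_☉ = -3.878 − 4.83 = -8.708
L/L_☉ = 10^(−0.4 × -8.708) = 3043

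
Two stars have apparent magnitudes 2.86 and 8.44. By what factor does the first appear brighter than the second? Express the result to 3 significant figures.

Δm = 2.86 − (8.44) = -5.58
Flux ratio = 10^(−0.4 Δm) = 10^(−0.4 × -5.58) = 10^2.232 = 170.6

171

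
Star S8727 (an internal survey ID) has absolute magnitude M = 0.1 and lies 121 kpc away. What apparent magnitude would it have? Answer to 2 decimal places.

d = 121 kpc = 121000 pc
m = M + 5 log₁₀ d − 5 = 0.1 + 5·5.0828 − 5 = 20.514

m ≈ 20.51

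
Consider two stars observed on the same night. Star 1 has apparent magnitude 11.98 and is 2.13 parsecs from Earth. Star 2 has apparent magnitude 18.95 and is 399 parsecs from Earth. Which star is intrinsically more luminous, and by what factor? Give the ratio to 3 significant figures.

Star 1: M = m − 5 log₁₀ d + 5 = 11.98 − 5·0.3284 + 5 = 15.338
Star 2: M = m − 5 log₁₀ d + 5 = 18.95 − 5·2.6010 + 5 = 10.945
ΔM = M_1 − M_2 = 15.338 − (10.945) = 4.393; smaller M is more luminous → Star 2.
L ratio = 10^(0.4 |ΔM|) = 10^1.757 = 57.17

Star 2 is more luminous, by a factor of 57.2.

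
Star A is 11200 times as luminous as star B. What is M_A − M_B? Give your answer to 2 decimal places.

Pogson: ΔM = −2.5 log₁₀(ratio) = −2.5 log₁₀(11200) = −2.5 × 4.0492 = -10.123
Star A is brighter, so it has the smaller magnitude: the difference is negative.

M_A − M_B ≈ -10.12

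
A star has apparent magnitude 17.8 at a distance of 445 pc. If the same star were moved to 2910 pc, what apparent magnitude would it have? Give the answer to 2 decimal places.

m ≈ 21.88

Flux ∝ 1/d², so Δm = 5 log₁₀(d₂/d₁) = 5 log₁₀(2910/445) = 4.078
m₂ = m₁ + Δm = 17.8 + (4.078) = 21.878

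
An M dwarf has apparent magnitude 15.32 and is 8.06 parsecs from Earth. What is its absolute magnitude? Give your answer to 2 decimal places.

5 log₁₀(d/10 pc) = 5 log₁₀(8.060) − 5 = -0.468
M = m − 5 log₁₀(d/10) = 15.32 + 0.468 = 15.788

M ≈ 15.79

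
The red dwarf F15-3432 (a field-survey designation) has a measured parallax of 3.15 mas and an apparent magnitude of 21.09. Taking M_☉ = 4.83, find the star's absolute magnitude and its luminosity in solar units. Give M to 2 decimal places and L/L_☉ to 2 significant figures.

M ≈ 13.58; L/L_☉ ≈ 3.2×10^-4

d = 1/p = 1000/3.15 mas = 317.5 pc
M = m − 5 log₁₀ d + 5 = 21.09 − 5·2.5017 + 5 = 13.582
M − M_☉ = 13.582 − 4.83 = 8.752
L/L_☉ = 10^(−0.4 × 8.752) = 3.158×10^-4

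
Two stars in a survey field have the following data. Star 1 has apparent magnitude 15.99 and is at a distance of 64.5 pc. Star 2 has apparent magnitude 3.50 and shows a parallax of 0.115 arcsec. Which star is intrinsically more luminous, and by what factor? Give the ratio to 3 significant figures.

Star 2 is more luminous, by a factor of 1800.

Star 1: M = m − 5 log₁₀ d + 5 = 15.99 − 5·1.8096 + 5 = 11.942
Star 2: d = 1/p = 1/0.115″ = 8.696 pc
Star 2: M = m − 5 log₁₀ d + 5 = 3.50 − 5·0.9393 + 5 = 3.803
ΔM = M_1 − M_2 = 11.942 − (3.803) = 8.139; smaller M is more luminous → Star 2.
L ratio = 10^(0.4 |ΔM|) = 10^3.255 = 1801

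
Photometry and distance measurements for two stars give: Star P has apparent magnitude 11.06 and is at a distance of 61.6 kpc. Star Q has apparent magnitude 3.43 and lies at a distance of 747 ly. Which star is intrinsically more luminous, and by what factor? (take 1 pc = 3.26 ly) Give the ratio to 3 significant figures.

Star P: d = 61.6 kpc = 61600 pc
Star P: M = m − 5 log₁₀ d + 5 = 11.06 − 5·4.7896 + 5 = -7.888
Star Q: d = 747 ly / 3.26 = 229.1 pc
Star Q: M = m − 5 log₁₀ d + 5 = 3.43 − 5·2.3601 + 5 = -3.371
ΔM = M_P − M_Q = -7.888 − (-3.371) = -4.517; smaller M is more luminous → Star P.
L ratio = 10^(0.4 |ΔM|) = 10^1.807 = 64.11

Star P is more luminous, by a factor of 64.1.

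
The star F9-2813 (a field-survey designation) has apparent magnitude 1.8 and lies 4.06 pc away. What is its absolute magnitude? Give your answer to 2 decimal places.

M ≈ 3.76

5 log₁₀(d/10 pc) = 5 log₁₀(4.060) − 5 = -1.957
M = m − 5 log₁₀(d/10) = 1.8 + 1.957 = 3.757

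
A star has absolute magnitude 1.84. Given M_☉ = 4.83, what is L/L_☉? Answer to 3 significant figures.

M − M_☉ = 1.84 − 4.83 = -2.990
L/L_☉ = 10^(−0.4 (M − M_☉)) = 10^1.196 = 15.70

L/L_☉ ≈ 15.7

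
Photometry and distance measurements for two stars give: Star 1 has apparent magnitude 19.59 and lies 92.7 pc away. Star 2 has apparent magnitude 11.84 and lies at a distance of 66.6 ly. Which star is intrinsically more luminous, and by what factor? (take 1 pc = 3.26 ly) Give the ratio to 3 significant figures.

Star 1: M = m − 5 log₁₀ d + 5 = 19.59 − 5·1.9671 + 5 = 14.755
Star 2: d = 66.6 ly / 3.26 = 20.43 pc
Star 2: M = m − 5 log₁₀ d + 5 = 11.84 − 5·1.3103 + 5 = 10.289
ΔM = M_1 − M_2 = 14.755 − (10.289) = 4.466; smaller M is more luminous → Star 2.
L ratio = 10^(0.4 |ΔM|) = 10^1.786 = 61.14

Star 2 is more luminous, by a factor of 61.1.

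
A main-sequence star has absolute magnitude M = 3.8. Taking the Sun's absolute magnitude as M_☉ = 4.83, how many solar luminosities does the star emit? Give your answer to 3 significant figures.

L/L_☉ ≈ 2.58

M − M_☉ = 3.8 − 4.83 = -1.030
L/L_☉ = 10^(−0.4 (M − M_☉)) = 10^0.412 = 2.582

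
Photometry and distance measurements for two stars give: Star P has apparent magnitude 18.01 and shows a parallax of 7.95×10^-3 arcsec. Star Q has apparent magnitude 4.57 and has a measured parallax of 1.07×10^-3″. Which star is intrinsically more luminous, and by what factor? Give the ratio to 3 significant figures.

Star P: d = 1/p = 1/7.95×10^-3″ = 125.8 pc
Star P: M = m − 5 log₁₀ d + 5 = 18.01 − 5·2.0996 + 5 = 12.512
Star Q: d = 1/p = 1/1.07×10^-3″ = 934.6 pc
Star Q: M = m − 5 log₁₀ d + 5 = 4.57 − 5·2.9706 + 5 = -5.283
ΔM = M_P − M_Q = 12.512 − (-5.283) = 17.795; smaller M is more luminous → Star Q.
L ratio = 10^(0.4 |ΔM|) = 10^7.118 = 1.312×10^7

Star Q is more luminous, by a factor of 1.31×10^7.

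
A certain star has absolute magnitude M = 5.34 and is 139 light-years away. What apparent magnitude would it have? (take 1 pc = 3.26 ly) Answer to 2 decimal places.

m ≈ 8.49

d = 139 ly / 3.26 = 42.64 pc
m = M + 5 log₁₀ d − 5 = 5.34 + 5·1.6298 − 5 = 8.489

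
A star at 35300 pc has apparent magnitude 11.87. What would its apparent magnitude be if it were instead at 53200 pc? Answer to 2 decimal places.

Flux ∝ 1/d², so Δm = 5 log₁₀(d₂/d₁) = 5 log₁₀(53200/35300) = 0.891
m₂ = m₁ + Δm = 11.87 + (0.891) = 12.761

m ≈ 12.76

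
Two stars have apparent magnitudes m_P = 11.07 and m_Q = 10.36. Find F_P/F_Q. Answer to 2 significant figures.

Magnitude difference = 0.71
Flux ratio = 10^(−0.4 Δm) = 10^(−0.4 × 0.71) = 10^-0.284 = 0.5200

F_P/F_Q ≈ 0.52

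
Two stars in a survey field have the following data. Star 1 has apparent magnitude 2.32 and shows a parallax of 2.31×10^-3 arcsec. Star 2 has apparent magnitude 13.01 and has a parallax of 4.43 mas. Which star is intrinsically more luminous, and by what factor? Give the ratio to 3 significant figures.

Star 1 is more luminous, by a factor of 69400.

Star 1: d = 1/p = 1/2.31×10^-3″ = 432.9 pc
Star 1: M = m − 5 log₁₀ d + 5 = 2.32 − 5·2.6364 + 5 = -5.862
Star 2: p = 4.43 mas = 4.43×10^-3″ → d = 1/p = 225.7 pc
Star 2: M = m − 5 log₁₀ d + 5 = 13.01 − 5·2.3536 + 5 = 6.242
ΔM = M_1 − M_2 = -5.862 − (6.242) = -12.104; smaller M is more luminous → Star 1.
L ratio = 10^(0.4 |ΔM|) = 10^4.842 = 69440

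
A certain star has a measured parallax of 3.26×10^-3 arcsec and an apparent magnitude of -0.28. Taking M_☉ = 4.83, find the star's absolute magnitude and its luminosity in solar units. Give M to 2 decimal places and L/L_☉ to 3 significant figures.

M ≈ -7.71; L/L_☉ ≈ 104000

d = 1/p = 1/3.26×10^-3″ = 306.7 pc
M = m − 5 log₁₀ d + 5 = -0.28 − 5·2.4868 + 5 = -7.714
M − M_☉ = -7.714 − 4.83 = -12.544
L/L_☉ = 10^(−0.4 × -12.544) = 104100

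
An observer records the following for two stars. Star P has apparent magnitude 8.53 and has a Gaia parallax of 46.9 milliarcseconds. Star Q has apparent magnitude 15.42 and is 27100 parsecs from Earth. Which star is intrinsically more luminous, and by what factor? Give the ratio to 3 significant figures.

Star P: p = 46.9 mas = 0.0469″ → d = 1/p = 21.32 pc
Star P: M = m − 5 log₁₀ d + 5 = 8.53 − 5·1.3288 + 5 = 6.886
Star Q: M = m − 5 log₁₀ d + 5 = 15.42 − 5·4.4330 + 5 = -1.745
ΔM = M_P − M_Q = 6.886 − (-1.745) = 8.631; smaller M is more luminous → Star Q.
L ratio = 10^(0.4 |ΔM|) = 10^3.452 = 2833

Star Q is more luminous, by a factor of 2830.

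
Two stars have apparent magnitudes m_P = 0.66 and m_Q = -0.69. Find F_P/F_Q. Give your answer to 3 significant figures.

F_P/F_Q ≈ 0.288

Magnitude difference = 1.35
Flux ratio = 10^(−0.4 Δm) = 10^(−0.4 × 1.35) = 10^-0.540 = 0.2884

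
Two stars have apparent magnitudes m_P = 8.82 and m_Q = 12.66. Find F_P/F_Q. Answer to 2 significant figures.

F_P/F_Q ≈ 34

Magnitude difference = -3.84
Flux ratio = 10^(−0.4 Δm) = 10^(−0.4 × -3.84) = 10^1.536 = 34.36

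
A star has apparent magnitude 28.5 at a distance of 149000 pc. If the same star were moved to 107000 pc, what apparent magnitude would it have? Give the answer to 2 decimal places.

Flux ∝ 1/d², so Δm = 5 log₁₀(d₂/d₁) = 5 log₁₀(107000/149000) = -0.719
m₂ = m₁ + Δm = 28.5 + (-0.719) = 27.781

m ≈ 27.78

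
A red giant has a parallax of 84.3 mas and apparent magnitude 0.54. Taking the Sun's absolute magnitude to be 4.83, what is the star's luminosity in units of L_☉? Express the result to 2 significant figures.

d = 1/p = 1000/84.3 mas = 11.86 pc
M = m − 5 log₁₀ d + 5 = 0.54 − 5·1.0742 + 5 = 0.169
M − M_☉ = 0.169 − 4.83 = -4.661
L/L_☉ = 10^(−0.4 × -4.661) = 73.17

L/L_☉ ≈ 73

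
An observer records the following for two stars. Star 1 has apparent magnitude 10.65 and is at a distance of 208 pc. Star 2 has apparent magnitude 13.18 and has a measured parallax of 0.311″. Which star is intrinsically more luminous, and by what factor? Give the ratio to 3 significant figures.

Star 1: M = m − 5 log₁₀ d + 5 = 10.65 − 5·2.3181 + 5 = 4.060
Star 2: d = 1/p = 1/0.311″ = 3.215 pc
Star 2: M = m − 5 log₁₀ d + 5 = 13.18 − 5·0.5072 + 5 = 15.644
ΔM = M_1 − M_2 = 4.060 − (15.644) = -11.584; smaller M is more luminous → Star 1.
L ratio = 10^(0.4 |ΔM|) = 10^4.634 = 43020

Star 1 is more luminous, by a factor of 43000.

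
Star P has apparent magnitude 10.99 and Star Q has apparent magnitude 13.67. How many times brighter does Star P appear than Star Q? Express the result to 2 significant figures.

12

Δm = 10.99 − (13.67) = -2.68
Flux ratio = 10^(−0.4 Δm) = 10^(−0.4 × -2.68) = 10^1.072 = 11.80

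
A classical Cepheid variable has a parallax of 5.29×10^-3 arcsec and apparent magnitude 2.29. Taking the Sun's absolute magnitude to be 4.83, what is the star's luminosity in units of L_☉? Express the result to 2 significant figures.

L/L_☉ ≈ 3700

d = 1/p = 1/5.29×10^-3″ = 189.0 pc
M = m − 5 log₁₀ d + 5 = 2.29 − 5·2.2765 + 5 = -4.093
M − M_☉ = -4.093 − 4.83 = -8.923
L/L_☉ = 10^(−0.4 × -8.923) = 3708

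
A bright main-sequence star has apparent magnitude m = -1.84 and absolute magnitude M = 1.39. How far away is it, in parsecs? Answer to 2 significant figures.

μ = m − M = -3.230
m − M = 5 log₁₀ d − 5
log₁₀ d = (m − M)/5 + 1 = 0.3540
d = 10^0.3540 = 2.259 pc

d ≈ 2.3 pc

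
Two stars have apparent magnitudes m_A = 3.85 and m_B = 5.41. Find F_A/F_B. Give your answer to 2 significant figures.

Magnitude difference = -1.56
Flux ratio = 10^(−0.4 Δm) = 10^(−0.4 × -1.56) = 10^0.624 = 4.207

F_A/F_B ≈ 4.2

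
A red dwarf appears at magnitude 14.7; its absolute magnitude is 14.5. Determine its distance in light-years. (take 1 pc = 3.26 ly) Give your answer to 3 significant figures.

Distance modulus: m − M = 14.7 − (14.5) = 0.200
m − M = 5 log₁₀ d − 5
log₁₀ d = (m − M)/5 + 1 = 1.0400
d = 10^1.0400 = 10.96 pc
= 35.75 ly

d ≈ 35.7 ly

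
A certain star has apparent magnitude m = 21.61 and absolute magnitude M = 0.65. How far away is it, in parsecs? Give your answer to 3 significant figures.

d ≈ 156000 pc

μ = m − M = 20.960
m − M = 5 log₁₀ d − 5
log₁₀ d = (m − M)/5 + 1 = 5.1920
d = 10^5.1920 = 155600 pc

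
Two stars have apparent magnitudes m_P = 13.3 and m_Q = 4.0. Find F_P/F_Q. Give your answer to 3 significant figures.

Δm = 13.3 − (4.0) = 9.3
Flux ratio = 10^(−0.4 Δm) = 10^(−0.4 × 9.3) = 10^-3.720 = 1.905×10^-4

F_P/F_Q ≈ 1.91×10^-4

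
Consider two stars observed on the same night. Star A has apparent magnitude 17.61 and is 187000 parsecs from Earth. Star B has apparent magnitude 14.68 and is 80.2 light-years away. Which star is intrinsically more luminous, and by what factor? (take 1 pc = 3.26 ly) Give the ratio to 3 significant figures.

Star A is more luminous, by a factor of 3.89×10^6.

Star A: M = m − 5 log₁₀ d + 5 = 17.61 − 5·5.2718 + 5 = -3.749
Star B: d = 80.2 ly / 3.26 = 24.60 pc
Star B: M = m − 5 log₁₀ d + 5 = 14.68 − 5·1.3910 + 5 = 12.725
ΔM = M_A − M_B = -3.749 − (12.725) = -16.474; smaller M is more luminous → Star A.
L ratio = 10^(0.4 |ΔM|) = 10^6.590 = 3.888×10^6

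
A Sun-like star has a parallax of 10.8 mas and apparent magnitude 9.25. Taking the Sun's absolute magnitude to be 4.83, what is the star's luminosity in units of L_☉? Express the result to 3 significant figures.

L/L_☉ ≈ 1.46

d = 1/p = 1000/10.8 mas = 92.59 pc
M = m − 5 log₁₀ d + 5 = 9.25 − 5·1.9666 + 5 = 4.417
M − M_☉ = 4.417 − 4.83 = -0.413
L/L_☉ = 10^(−0.4 × -0.413) = 1.463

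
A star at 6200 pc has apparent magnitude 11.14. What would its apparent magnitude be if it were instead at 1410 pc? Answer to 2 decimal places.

m ≈ 7.92

Flux ∝ 1/d², so Δm = 5 log₁₀(d₂/d₁) = 5 log₁₀(1410/6200) = -3.216
m₂ = m₁ + Δm = 11.14 + (-3.216) = 7.924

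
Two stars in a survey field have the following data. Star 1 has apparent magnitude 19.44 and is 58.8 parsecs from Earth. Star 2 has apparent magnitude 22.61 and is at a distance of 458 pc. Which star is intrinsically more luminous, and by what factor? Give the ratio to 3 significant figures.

Star 1: M = m − 5 log₁₀ d + 5 = 19.44 − 5·1.7694 + 5 = 15.593
Star 2: M = m − 5 log₁₀ d + 5 = 22.61 − 5·2.6609 + 5 = 14.306
ΔM = M_1 − M_2 = 15.593 − (14.306) = 1.287; smaller M is more luminous → Star 2.
L ratio = 10^(0.4 |ΔM|) = 10^0.515 = 3.273

Star 2 is more luminous, by a factor of 3.27.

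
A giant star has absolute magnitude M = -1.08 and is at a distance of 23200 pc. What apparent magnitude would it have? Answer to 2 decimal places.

m = M + 5 log₁₀ d − 5 = -1.08 + 5·4.3655 − 5 = 15.747

m ≈ 15.75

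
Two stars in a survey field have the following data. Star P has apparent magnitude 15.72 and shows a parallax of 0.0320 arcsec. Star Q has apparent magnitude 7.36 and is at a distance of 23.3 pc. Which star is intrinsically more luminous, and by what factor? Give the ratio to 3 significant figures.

Star Q is more luminous, by a factor of 1230.

Star P: d = 1/p = 1/0.0320″ = 31.25 pc
Star P: M = m − 5 log₁₀ d + 5 = 15.72 − 5·1.4949 + 5 = 13.246
Star Q: M = m − 5 log₁₀ d + 5 = 7.36 − 5·1.3674 + 5 = 5.523
ΔM = M_P − M_Q = 13.246 − (5.523) = 7.723; smaller M is more luminous → Star Q.
L ratio = 10^(0.4 |ΔM|) = 10^3.089 = 1227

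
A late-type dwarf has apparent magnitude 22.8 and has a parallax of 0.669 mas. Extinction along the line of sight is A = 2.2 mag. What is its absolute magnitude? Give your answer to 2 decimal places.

p = 0.669 mas = 6.69×10^-4″ → d = 1/p = 1495 pc
5 log₁₀(d/10 pc) = 5 log₁₀(1495) − 5 = 10.873
M = m − 5 log₁₀(d/10) − A = 22.8 − 10.873 − 2.2 = 9.727

M ≈ 9.73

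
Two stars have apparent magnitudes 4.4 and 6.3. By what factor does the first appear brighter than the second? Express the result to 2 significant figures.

Magnitude difference = -1.9
Flux ratio = 10^(−0.4 Δm) = 10^(−0.4 × -1.9) = 10^0.760 = 5.754

5.8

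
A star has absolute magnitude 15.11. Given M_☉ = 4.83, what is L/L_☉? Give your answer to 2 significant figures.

L/L_☉ ≈ 7.7×10^-5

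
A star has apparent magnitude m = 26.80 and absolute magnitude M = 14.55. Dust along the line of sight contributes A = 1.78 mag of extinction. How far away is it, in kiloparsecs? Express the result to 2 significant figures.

m − M = 5 log₁₀(d/10 pc) + A  ⇒  26.80 − (14.55) − 1.78 = 5 log₁₀(d/10)
10.470 = 5 log₁₀(d/10)
log₁₀ d = (m − M − A)/5 + 1 = 3.0940
d = 10^3.0940 = 1242 pc
= 1.242 kpc

d ≈ 1.2 kpc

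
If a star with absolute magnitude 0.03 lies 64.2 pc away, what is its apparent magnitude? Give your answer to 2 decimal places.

m = M + 5 log₁₀ d − 5 = 0.03 + 5·1.8075 − 5 = 4.068

m ≈ 4.07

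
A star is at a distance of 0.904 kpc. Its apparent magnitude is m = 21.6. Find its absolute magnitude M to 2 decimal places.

M ≈ 11.82

d = 0.904 kpc = 904.0 pc
5 log₁₀(d/10 pc) = 5 log₁₀(904.0) − 5 = 9.781
M = m − 5 log₁₀(d/10) = 21.6 − 9.781 = 11.819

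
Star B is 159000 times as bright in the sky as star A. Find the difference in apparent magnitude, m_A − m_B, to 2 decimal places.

m_A − m_B ≈ 13.00

Pogson: Δm = −2.5 log₁₀(ratio) = −2.5 log₁₀(159000) = −2.5 × 5.2014 = -13.003
Star B is brighter so has the smaller magnitude: m_A − m_B is positive.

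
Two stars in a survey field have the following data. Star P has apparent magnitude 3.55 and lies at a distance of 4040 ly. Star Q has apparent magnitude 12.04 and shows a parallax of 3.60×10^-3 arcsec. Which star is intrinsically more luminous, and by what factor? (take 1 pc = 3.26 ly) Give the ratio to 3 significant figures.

Star P: d = 4040 ly / 3.26 = 1239 pc
Star P: M = m − 5 log₁₀ d + 5 = 3.55 − 5·3.0932 + 5 = -6.916
Star Q: d = 1/p = 1/3.60×10^-3″ = 277.8 pc
Star Q: M = m − 5 log₁₀ d + 5 = 12.04 − 5·2.4437 + 5 = 4.822
ΔM = M_P − M_Q = -6.916 − (4.822) = -11.737; smaller M is more luminous → Star P.
L ratio = 10^(0.4 |ΔM|) = 10^4.695 = 49540

Star P is more luminous, by a factor of 49500.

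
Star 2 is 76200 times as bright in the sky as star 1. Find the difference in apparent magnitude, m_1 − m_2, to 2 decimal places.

m_1 − m_2 ≈ 12.20

Pogson: Δm = −2.5 log₁₀(ratio) = −2.5 log₁₀(76200) = −2.5 × 4.8820 = -12.205
Star 2 is brighter so has the smaller magnitude: m_1 − m_2 is positive.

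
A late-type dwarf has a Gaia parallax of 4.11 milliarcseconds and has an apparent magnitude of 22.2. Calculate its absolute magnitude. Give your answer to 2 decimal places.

p = 4.11 mas = 4.11×10^-3″ → d = 1/p = 243.3 pc
5 log₁₀(d/10 pc) = 5 log₁₀(243.3) − 5 = 6.931
M = m − 5 log₁₀(d/10) = 22.2 − 6.931 = 15.269

M ≈ 15.27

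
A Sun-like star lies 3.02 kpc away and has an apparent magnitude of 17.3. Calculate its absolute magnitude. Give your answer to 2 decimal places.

M ≈ 4.90

d = 3.02 kpc = 3020 pc
5 log₁₀(d/10 pc) = 5 log₁₀(3020) − 5 = 12.400
M = m − 5 log₁₀(d/10) = 17.3 − 12.400 = 4.900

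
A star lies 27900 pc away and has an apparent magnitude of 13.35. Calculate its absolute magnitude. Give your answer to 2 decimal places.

M ≈ -3.88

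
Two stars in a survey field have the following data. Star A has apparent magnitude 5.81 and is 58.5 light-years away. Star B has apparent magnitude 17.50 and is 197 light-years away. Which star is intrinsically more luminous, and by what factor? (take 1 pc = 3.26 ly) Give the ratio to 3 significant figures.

Star A is more luminous, by a factor of 4180.

Star A: d = 58.5 ly / 3.26 = 17.94 pc
Star A: M = m − 5 log₁₀ d + 5 = 5.81 − 5·1.2539 + 5 = 4.540
Star B: d = 197 ly / 3.26 = 60.43 pc
Star B: M = m − 5 log₁₀ d + 5 = 17.50 − 5·1.7812 + 5 = 13.594
ΔM = M_A − M_B = 4.540 − (13.594) = -9.053; smaller M is more luminous → Star A.
L ratio = 10^(0.4 |ΔM|) = 10^3.621 = 4182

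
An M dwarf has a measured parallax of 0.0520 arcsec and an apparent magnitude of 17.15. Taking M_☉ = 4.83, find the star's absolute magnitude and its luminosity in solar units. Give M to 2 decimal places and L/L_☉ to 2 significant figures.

M ≈ 15.73; L/L_☉ ≈ 4.4×10^-5

d = 1/p = 1/0.0520″ = 19.23 pc
M = m − 5 log₁₀ d + 5 = 17.15 − 5·1.2840 + 5 = 15.730
M − M_☉ = 15.730 − 4.83 = 10.900
L/L_☉ = 10^(−0.4 × 10.900) = 4.365×10^-5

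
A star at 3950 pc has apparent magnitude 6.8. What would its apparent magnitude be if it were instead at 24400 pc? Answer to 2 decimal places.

Flux ∝ 1/d², so Δm = 5 log₁₀(d₂/d₁) = 5 log₁₀(24400/3950) = 3.954
m₂ = m₁ + Δm = 6.8 + (3.954) = 10.754

m ≈ 10.75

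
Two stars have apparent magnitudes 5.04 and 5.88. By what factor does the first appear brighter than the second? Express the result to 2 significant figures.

Magnitude difference = -0.84
Flux ratio = 10^(−0.4 Δm) = 10^(−0.4 × -0.84) = 10^0.336 = 2.168

2.2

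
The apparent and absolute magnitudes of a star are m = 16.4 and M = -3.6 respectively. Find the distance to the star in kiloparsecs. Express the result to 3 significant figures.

d ≈ 100 kpc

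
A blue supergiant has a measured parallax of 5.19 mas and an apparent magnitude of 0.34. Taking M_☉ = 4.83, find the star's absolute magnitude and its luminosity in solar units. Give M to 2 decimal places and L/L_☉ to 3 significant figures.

d = 1/p = 1000/5.19 mas = 192.7 pc
M = m − 5 log₁₀ d + 5 = 0.34 − 5·2.2848 + 5 = -6.084
M − M_☉ = -6.084 − 4.83 = -10.914
L/L_☉ = 10^(−0.4 × -10.914) = 23210

M ≈ -6.08; L/L_☉ ≈ 23200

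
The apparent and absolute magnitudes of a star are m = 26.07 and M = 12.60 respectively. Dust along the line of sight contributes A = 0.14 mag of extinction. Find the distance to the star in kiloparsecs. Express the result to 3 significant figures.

d ≈ 4.63 kpc

m − M = 5 log₁₀(d/10 pc) + A  ⇒  26.07 − (12.60) − 0.14 = 5 log₁₀(d/10)
13.330 = 5 log₁₀(d/10)
log₁₀ d = (m − M − A)/5 + 1 = 3.6660
d = 10^3.6660 = 4634 pc
= 4.634 kpc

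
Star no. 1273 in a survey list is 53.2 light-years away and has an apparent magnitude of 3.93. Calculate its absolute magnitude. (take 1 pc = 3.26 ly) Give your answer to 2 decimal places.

d = 53.2 ly / 3.26 = 16.32 pc
5 log₁₀(d/10 pc) = 5 log₁₀(16.32) − 5 = 1.063
M = m − 5 log₁₀(d/10) = 3.93 − 1.063 = 2.867

M ≈ 2.87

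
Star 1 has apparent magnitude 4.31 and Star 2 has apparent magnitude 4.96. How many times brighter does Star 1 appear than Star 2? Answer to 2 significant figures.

Magnitude difference = -0.65
Flux ratio = 10^(−0.4 Δm) = 10^(−0.4 × -0.65) = 10^0.260 = 1.820

1.8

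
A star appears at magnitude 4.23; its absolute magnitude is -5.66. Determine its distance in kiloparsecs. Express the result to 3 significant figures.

μ = m − M = 9.890
m − M = 5 log₁₀ d − 5
log₁₀ d = (m − M)/5 + 1 = 2.9780
d = 10^2.9780 = 950.6 pc
= 0.9506 kpc

d ≈ 0.951 kpc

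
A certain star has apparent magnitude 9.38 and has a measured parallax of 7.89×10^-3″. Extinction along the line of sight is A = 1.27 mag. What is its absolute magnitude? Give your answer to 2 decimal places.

M ≈ 2.60

d = 1/p = 1/7.89×10^-3″ = 126.7 pc
5 log₁₀(d/10 pc) = 5 log₁₀(126.7) − 5 = 5.515
M = m − 5 log₁₀(d/10) − A = 9.38 − 5.515 − 1.27 = 2.595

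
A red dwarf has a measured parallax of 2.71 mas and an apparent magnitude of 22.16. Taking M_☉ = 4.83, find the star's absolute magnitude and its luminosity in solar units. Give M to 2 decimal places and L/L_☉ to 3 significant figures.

M ≈ 14.32; L/L_☉ ≈ 1.59×10^-4

d = 1/p = 1000/2.71 mas = 369.0 pc
M = m − 5 log₁₀ d + 5 = 22.16 − 5·2.5670 + 5 = 14.325
M − M_☉ = 14.325 − 4.83 = 9.495
L/L_☉ = 10^(−0.4 × 9.495) = 1.592×10^-4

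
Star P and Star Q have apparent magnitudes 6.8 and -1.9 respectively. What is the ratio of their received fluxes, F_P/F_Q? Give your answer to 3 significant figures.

Δm = 6.8 − (-1.9) = 8.7
Flux ratio = 10^(−0.4 Δm) = 10^(−0.4 × 8.7) = 10^-3.480 = 3.311×10^-4

F_P/F_Q ≈ 3.31×10^-4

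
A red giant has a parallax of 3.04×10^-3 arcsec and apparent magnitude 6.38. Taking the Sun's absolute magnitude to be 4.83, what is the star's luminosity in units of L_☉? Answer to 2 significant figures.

d = 1/p = 1/3.04×10^-3″ = 328.9 pc
M = m − 5 log₁₀ d + 5 = 6.38 − 5·2.5171 + 5 = -1.206
M − M_☉ = -1.206 − 4.83 = -6.036
L/L_☉ = 10^(−0.4 × -6.036) = 259.6

L/L_☉ ≈ 260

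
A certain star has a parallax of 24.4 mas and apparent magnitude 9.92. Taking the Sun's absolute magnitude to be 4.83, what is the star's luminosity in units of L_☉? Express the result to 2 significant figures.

L/L_☉ ≈ 0.15

d = 1/p = 1000/24.4 mas = 40.98 pc
M = m − 5 log₁₀ d + 5 = 9.92 − 5·1.6126 + 5 = 6.857
M − M_☉ = 6.857 − 4.83 = 2.027
L/L_☉ = 10^(−0.4 × 2.027) = 0.1546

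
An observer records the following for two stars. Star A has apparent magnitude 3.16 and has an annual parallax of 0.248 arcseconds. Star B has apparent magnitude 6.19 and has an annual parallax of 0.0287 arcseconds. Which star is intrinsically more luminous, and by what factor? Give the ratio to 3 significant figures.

Star B is more luminous, by a factor of 4.58.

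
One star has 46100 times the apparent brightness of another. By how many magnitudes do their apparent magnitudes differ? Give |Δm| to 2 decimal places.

Pogson: Δm = −2.5 log₁₀(ratio) = −2.5 log₁₀(46100) = −2.5 × 4.6637 = -11.659

|Δm| ≈ 11.66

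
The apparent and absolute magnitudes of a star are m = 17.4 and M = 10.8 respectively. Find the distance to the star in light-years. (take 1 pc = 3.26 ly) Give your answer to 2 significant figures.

Distance modulus: m − M = 17.4 − (10.8) = 6.600
m − M = 5 log₁₀ d − 5
log₁₀ d = (m − M)/5 + 1 = 2.3200
d = 10^2.3200 = 208.9 pc
= 681.1 ly

d ≈ 680 ly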